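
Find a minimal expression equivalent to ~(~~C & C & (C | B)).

~C

~(~~C & C & (C | B))
= ~(~~C & C)   [absorption]
= ~(C & C)   [double negation]
= ~C   [idempotence]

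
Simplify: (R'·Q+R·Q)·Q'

(R'·Q+R·Q)·Q'
= Q·Q'
= 0

0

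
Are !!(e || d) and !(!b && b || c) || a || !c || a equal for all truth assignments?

E1: !!(e || d)
    = e || d
E2: !(!b && b || c) || a || !c || a
    = !c || a || !c || a
    = !c || a
These differ: at a=1, b=0, c=1, d=0, e=0, E1 = 0 but E2 = 1.

No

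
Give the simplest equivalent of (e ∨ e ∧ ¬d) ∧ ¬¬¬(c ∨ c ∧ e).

(e ∨ e ∧ ¬d) ∧ ¬¬¬(c ∨ c ∧ e)
= e ∧ ¬¬¬(c ∨ c ∧ e)   — absorption
= e ∧ ¬¬¬c   — absorption
= e ∧ ¬c   — double negation

e ∧ ¬c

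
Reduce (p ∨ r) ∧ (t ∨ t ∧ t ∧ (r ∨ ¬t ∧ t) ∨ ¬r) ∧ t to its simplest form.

(p ∨ r) ∧ (t ∨ t ∧ t ∧ (r ∨ ¬t ∧ t) ∨ ¬r) ∧ t
= (p ∨ r) ∧ (t ∨ t ∧ t ∧ r ∨ ¬r) ∧ t   [complement / identity]
= (p ∨ r) ∧ (t ∨ t ∧ r ∨ ¬r) ∧ t   [idempotence]
= (p ∨ r) ∧ (t ∨ ¬r) ∧ t   [absorption]
= (p ∨ r) ∧ t   [absorption]

(p ∨ r) ∧ t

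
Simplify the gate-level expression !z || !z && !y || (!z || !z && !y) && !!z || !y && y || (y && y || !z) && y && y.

!z || y

!z || !z && !y || (!z || !z && !y) && !!z || !y && y || (y && y || !z) && y && y
= !z || !z && !y || (!z || !z && !y) && z || !y && y || (y && y || !z) && y && y   — double negation
= !z || !z && !y || !y && y || (y && y || !z) && y && y   — absorption
= !z || !z && !y || !y && y || y && y   — absorption
= !z || !y && y || y && y   — absorption
= !z || y   — distribution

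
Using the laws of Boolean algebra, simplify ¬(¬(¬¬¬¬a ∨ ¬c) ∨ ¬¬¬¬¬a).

a

¬(¬(¬¬¬¬a ∨ ¬c) ∨ ¬¬¬¬¬a)
= (¬¬¬¬a ∨ ¬c) ∧ ¬¬¬¬a
= ¬¬¬¬a
= ¬¬a
= a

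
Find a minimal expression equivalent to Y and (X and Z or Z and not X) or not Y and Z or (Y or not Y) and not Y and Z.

Z

Y and (X and Z or Z and not X) or not Y and Z or (Y or not Y) and not Y and Z
= Y and (X and Z or Z and not X) or not Y and Z or not Y and Z
= Y and (X and Z or Z and not X) or not Y and Z
= Y and Z or not Y and Z
= Z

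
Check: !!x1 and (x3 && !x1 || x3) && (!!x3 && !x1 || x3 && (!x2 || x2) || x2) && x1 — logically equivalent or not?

No

E1: !!x1
    = x1   [double negation]
E2: (x3 && !x1 || x3) && (!!x3 && !x1 || x3 && (!x2 || x2) || x2) && x1
    = (x3 && !x1 || x3) && (x3 && !x1 || x3 && (!x2 || x2) || x2) && x1   [double negation]
    = (x3 && !x1 || x3) && (x3 && !x1 || x3 || x2) && x1   [complement / identity]
    = (x3 && !x1 || x3) && x1   [absorption]
    = x3 && x1   [absorption]
These differ: at x1=1, x2=1, x3=0, E1 = 1 but E2 = 0.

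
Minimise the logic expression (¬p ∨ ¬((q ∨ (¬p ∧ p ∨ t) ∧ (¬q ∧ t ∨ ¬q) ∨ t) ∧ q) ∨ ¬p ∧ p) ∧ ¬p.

(¬p ∨ ¬((q ∨ (¬p ∧ p ∨ t) ∧ (¬q ∧ t ∨ ¬q) ∨ t) ∧ q) ∨ ¬p ∧ p) ∧ ¬p
= (¬p ∨ ¬((q ∨ (¬p ∧ p ∨ t) ∧ (¬q ∧ t ∨ ¬q) ∨ t) ∧ q)) ∧ ¬p   — complement / identity
= (¬p ∨ ¬((q ∨ t ∧ (¬q ∧ t ∨ ¬q) ∨ t) ∧ q)) ∧ ¬p   — complement / identity
= (¬p ∨ ¬((q ∨ t ∧ ¬q ∨ t) ∧ q)) ∧ ¬p   — absorption
= (¬p ∨ ¬((q ∨ t) ∧ q)) ∧ ¬p   — absorption
= (¬p ∨ ¬q) ∧ ¬p   — absorption
= ¬p   — absorption

¬p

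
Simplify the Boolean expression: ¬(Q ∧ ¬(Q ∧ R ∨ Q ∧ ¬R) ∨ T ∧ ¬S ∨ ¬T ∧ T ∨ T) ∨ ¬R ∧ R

¬T

¬(Q ∧ ¬(Q ∧ R ∨ Q ∧ ¬R) ∨ T ∧ ¬S ∨ ¬T ∧ T ∨ T) ∨ ¬R ∧ R
= ¬(Q ∧ ¬Q ∨ T ∧ ¬S ∨ ¬T ∧ T ∨ T) ∨ ¬R ∧ R   [distribution]
= ¬(Q ∧ ¬Q ∨ T ∧ ¬S ∨ T) ∨ ¬R ∧ R   [complement / identity]
= ¬(T ∧ ¬S ∨ T) ∨ ¬R ∧ R   [complement / identity]
= ¬T ∨ ¬R ∧ R   [absorption]
= ¬T   [complement / identity]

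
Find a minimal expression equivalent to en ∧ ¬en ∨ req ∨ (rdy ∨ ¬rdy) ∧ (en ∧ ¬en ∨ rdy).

en ∧ ¬en ∨ req ∨ (rdy ∨ ¬rdy) ∧ (en ∧ ¬en ∨ rdy)
= req ∨ (rdy ∨ ¬rdy) ∧ (en ∧ ¬en ∨ rdy)   (complement / identity)
= req ∨ en ∧ ¬en ∨ rdy   (complement / identity)
= req ∨ rdy   (complement / identity)

req ∨ rdy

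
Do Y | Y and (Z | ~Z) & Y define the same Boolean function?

E1: Y | Y
    = Y
E2: (Z | ~Z) & Y
    = Y
Both reduce to Y, so they are equivalent.

Yes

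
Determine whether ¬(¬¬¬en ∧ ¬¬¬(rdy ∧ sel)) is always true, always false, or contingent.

¬(¬¬¬en ∧ ¬¬¬(rdy ∧ sel))
= ¬¬en ∨ ¬¬(rdy ∧ sel)   (De Morgan)
= en ∨ ¬¬(rdy ∧ sel)   (double negation)
= en ∨ rdy ∧ sel   (double negation)
This depends on en, rdy, sel, so it is not a constant.

contingent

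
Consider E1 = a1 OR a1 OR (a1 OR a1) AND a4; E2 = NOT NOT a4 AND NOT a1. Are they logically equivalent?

E1: a1 OR a1 OR (a1 OR a1) AND a4
    = a1 OR a1   (absorption)
    = a1   (idempotence)
E2: NOT NOT a4 AND NOT a1
    = a4 AND NOT a1   (double negation)
These differ: at a1=1, a4=1, E1 = 1 but E2 = 0.

No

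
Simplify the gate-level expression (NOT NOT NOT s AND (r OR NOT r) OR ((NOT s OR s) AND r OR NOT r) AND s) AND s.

(NOT NOT NOT s AND (r OR NOT r) OR ((NOT s OR s) AND r OR NOT r) AND s) AND s
= (NOT NOT NOT s AND (r OR NOT r) OR (r OR NOT r) AND s) AND s
= (NOT s AND (r OR NOT r) OR (r OR NOT r) AND s) AND s
= (r OR NOT r) AND s
= s

s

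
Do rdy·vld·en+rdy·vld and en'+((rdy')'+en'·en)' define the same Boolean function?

No

E1: rdy·vld·en+rdy·vld
    = rdy·vld   (absorption)
E2: en'+((rdy')'+en'·en)'
    = en'+(rdy+en'·en)'   (double negation)
    = en'+rdy'   (complement / identity)
These differ: at en=0, rdy=0, vld=0, E1 = 0 but E2 = 1.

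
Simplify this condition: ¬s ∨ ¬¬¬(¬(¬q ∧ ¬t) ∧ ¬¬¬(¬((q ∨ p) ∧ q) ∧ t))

¬s ∨ ¬q

¬s ∨ ¬¬¬(¬(¬q ∧ ¬t) ∧ ¬¬¬(¬((q ∨ p) ∧ q) ∧ t))
= ¬s ∨ ¬(¬(¬q ∧ ¬t) ∧ ¬¬¬(¬((q ∨ p) ∧ q) ∧ t))   (double negation)
= ¬s ∨ ¬(¬(¬q ∧ ¬t) ∧ ¬(¬((q ∨ p) ∧ q) ∧ t))   (double negation)
= ¬s ∨ ¬q ∧ ¬t ∨ ¬((q ∨ p) ∧ q) ∧ t   (De Morgan)
= ¬s ∨ ¬q ∧ ¬t ∨ ¬q ∧ t   (absorption)
= ¬s ∨ ¬q   (distribution)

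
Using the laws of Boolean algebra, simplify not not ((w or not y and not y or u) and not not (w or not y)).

not not ((w or not y and not y or u) and not not (w or not y))
= not not ((w or not y and not y or u) and (w or not y))   (double negation)
= not not ((w or not y or u) and (w or not y))   (idempotence)
= (w or not y or u) and (w or not y)   (double negation)
= w or not y   (absorption)

w or not y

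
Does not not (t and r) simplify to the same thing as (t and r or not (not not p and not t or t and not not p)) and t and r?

E1: not not (t and r)
    = t and r
E2: (t and r or not (not not p and not t or t and not not p)) and t and r
    = (t and r or not not not p) and t and r
    = (t and r or not p) and t and r
    = t and r
Both reduce to t and r, so they are equivalent.

Yes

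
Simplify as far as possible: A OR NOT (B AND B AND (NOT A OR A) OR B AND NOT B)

A OR NOT B

A OR NOT (B AND B AND (NOT A OR A) OR B AND NOT B)
= A OR NOT (B AND B OR B AND NOT B)   (complement / identity)
= A OR NOT B   (distribution)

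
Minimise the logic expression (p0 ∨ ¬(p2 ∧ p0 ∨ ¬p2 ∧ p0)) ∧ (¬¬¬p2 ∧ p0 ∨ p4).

(p0 ∨ ¬(p2 ∧ p0 ∨ ¬p2 ∧ p0)) ∧ (¬¬¬p2 ∧ p0 ∨ p4)
= (p0 ∨ ¬p0) ∧ (¬¬¬p2 ∧ p0 ∨ p4)   — distribution
= ¬¬¬p2 ∧ p0 ∨ p4   — complement / identity
= ¬p2 ∧ p0 ∨ p4   — double negation

¬p2 ∧ p0 ∨ p4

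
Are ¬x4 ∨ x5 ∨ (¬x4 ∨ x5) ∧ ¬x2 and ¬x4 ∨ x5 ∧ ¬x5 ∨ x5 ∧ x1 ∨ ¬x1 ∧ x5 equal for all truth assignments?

E1: ¬x4 ∨ x5 ∨ (¬x4 ∨ x5) ∧ ¬x2
    = ¬x4 ∨ x5   (absorption)
E2: ¬x4 ∨ x5 ∧ ¬x5 ∨ x5 ∧ x1 ∨ ¬x1 ∧ x5
    = ¬x4 ∨ x5 ∧ ¬x5 ∨ x5   (distribution)
    = ¬x4 ∨ x5   (complement / identity)
Both reduce to ¬x4 ∨ x5, so they are equivalent.

Yes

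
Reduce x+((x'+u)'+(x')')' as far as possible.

1

x+((x'+u)'+(x')')'
= x+(x'+u)·x'   [De Morgan]
= x+x'   [absorption]
= 1   [complement]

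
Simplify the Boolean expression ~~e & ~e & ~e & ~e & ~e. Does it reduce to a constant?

~~e & ~e & ~e & ~e & ~e
= ~~e & ~e & ~e   (idempotence)
= e & ~e & ~e   (double negation)
= e & ~e   (idempotence)
= 0   (complement)

0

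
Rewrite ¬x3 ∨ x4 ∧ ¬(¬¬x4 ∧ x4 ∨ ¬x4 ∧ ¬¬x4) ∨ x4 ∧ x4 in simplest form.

¬x3 ∨ x4 ∧ ¬(¬¬x4 ∧ x4 ∨ ¬x4 ∧ ¬¬x4) ∨ x4 ∧ x4
= ¬x3 ∨ x4 ∧ ¬¬¬x4 ∨ x4 ∧ x4   [distribution]
= ¬x3 ∨ x4 ∧ ¬x4 ∨ x4 ∧ x4   [double negation]
= ¬x3 ∨ x4   [distribution]

¬x3 ∨ x4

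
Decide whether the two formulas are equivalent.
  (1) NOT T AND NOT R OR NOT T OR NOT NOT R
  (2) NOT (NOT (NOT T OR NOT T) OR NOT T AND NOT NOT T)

No

E1: NOT T AND NOT R OR NOT T OR NOT NOT R
    = NOT T AND NOT R OR NOT T OR R   (double negation)
    = NOT T OR R   (absorption)
E2: NOT (NOT (NOT T OR NOT T) OR NOT T AND NOT NOT T)
    = NOT (T AND T OR NOT T AND NOT NOT T)   (De Morgan)
    = NOT (T AND T OR NOT T AND T)   (double negation)
    = NOT T   (distribution)
These differ: at R=1, T=1, E1 = 1 but E2 = 0.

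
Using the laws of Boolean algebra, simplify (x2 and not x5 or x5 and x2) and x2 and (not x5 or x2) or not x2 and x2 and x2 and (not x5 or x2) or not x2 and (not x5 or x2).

not x5 or x2

(x2 and not x5 or x5 and x2) and x2 and (not x5 or x2) or not x2 and x2 and x2 and (not x5 or x2) or not x2 and (not x5 or x2)
= x2 and x2 and (not x5 or x2) or not x2 and x2 and x2 and (not x5 or x2) or not x2 and (not x5 or x2)   [distribution]
= x2 and x2 and (not x5 or x2) or not x2 and x2 and (not x5 or x2) or not x2 and (not x5 or x2)   [idempotence]
= x2 and (not x5 or x2) or not x2 and (not x5 or x2)   [distribution]
= not x5 or x2   [distribution]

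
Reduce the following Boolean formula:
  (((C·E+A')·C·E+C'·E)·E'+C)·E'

C·E'

(((C·E+A')·C·E+C'·E)·E'+C)·E'
= ((C·E+C'·E)·E'+C)·E'
= (E·E'+C)·E'
= C·E'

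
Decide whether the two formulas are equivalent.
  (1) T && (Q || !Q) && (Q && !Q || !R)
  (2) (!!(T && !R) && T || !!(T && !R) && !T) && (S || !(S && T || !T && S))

E1: T && (Q || !Q) && (Q && !Q || !R)
    = T && (Q && !Q || !R)   — complement / identity
    = T && !R   — complement / identity
E2: (!!(T && !R) && T || !!(T && !R) && !T) && (S || !(S && T || !T && S))
    = (!!(T && !R) && T || !!(T && !R) && !T) && (S || !S)   — distribution
    = !!(T && !R) && (S || !S)   — distribution
    = T && !R && (S || !S)   — double negation
    = T && !R   — complement / identity
Both reduce to T && !R, so they are equivalent.

Yes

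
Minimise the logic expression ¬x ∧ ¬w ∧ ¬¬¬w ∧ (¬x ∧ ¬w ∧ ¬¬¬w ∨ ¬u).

¬x ∧ ¬w

¬x ∧ ¬w ∧ ¬¬¬w ∧ (¬x ∧ ¬w ∧ ¬¬¬w ∨ ¬u)
= ¬x ∧ ¬w ∧ ¬¬¬w   — absorption
= ¬x ∧ ¬w ∧ ¬w   — double negation
= ¬x ∧ ¬w   — idempotence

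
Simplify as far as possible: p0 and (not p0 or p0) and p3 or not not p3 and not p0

p3

p0 and (not p0 or p0) and p3 or not not p3 and not p0
= p0 and p3 or not not p3 and not p0   (complement / identity)
= p0 and p3 or p3 and not p0   (double negation)
= p3   (distribution)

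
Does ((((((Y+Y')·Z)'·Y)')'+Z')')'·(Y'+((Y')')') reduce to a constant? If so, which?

((((((Y+Y')·Z)'·Y)')'+Z')')'·(Y'+((Y')')')
= ((((((Y+Y')·Z)'·Y)')'+Z')')'·(Y'+Y')   — double negation
= ((((Y+Y')·Z)'·Y+Z')')'·(Y'+Y')   — double negation
= ((Z'·Y+Z')')'·(Y'+Y')   — complement / identity
= ((Z'·Y+Z')')'·Y'   — idempotence
= ((Z')')'·Y'   — absorption
= Z'·Y'   — double negation
This depends on Y, Z, so it is not a constant.

no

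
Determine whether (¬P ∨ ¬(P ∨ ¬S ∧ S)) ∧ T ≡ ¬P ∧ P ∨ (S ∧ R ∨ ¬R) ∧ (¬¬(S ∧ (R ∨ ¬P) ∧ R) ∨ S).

E1: (¬P ∨ ¬(P ∨ ¬S ∧ S)) ∧ T
    = (¬P ∨ ¬P) ∧ T   (complement / identity)
    = ¬P ∧ T   (idempotence)
E2: ¬P ∧ P ∨ (S ∧ R ∨ ¬R) ∧ (¬¬(S ∧ (R ∨ ¬P) ∧ R) ∨ S)
    = ¬P ∧ P ∨ (S ∧ R ∨ ¬R) ∧ (S ∧ (R ∨ ¬P) ∧ R ∨ S)   (double negation)
    = ¬P ∧ P ∨ (S ∧ R ∨ ¬R) ∧ (S ∧ R ∨ S)   (absorption)
    = ¬P ∧ P ∨ S ∧ R ∨ ¬R ∧ S   (distribution)
    = S ∧ R ∨ ¬R ∧ S   (complement / identity)
    = S   (distribution)
These differ: at P=0, R=1, S=1, T=0, E1 = 0 but E2 = 1.

No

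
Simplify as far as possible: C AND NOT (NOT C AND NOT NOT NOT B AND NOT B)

C

C AND NOT (NOT C AND NOT NOT NOT B AND NOT B)
= C AND NOT (NOT C AND NOT B AND NOT B)
= C AND NOT (NOT C AND NOT B)
= C AND (C OR B)
= C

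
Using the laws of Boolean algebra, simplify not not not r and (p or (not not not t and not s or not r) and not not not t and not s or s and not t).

not not not r and (p or (not not not t and not s or not r) and not not not t and not s or s and not t)
= not not not r and (p or not not not t and not s or s and not t)   (absorption)
= not not not r and (p or not t and not s or s and not t)   (double negation)
= not not not r and (p or not t)   (distribution)
= not r and (p or not t)   (double negation)

not r and (p or not t)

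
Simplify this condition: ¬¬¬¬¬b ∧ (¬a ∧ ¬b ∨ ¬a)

¬b ∧ ¬a

¬¬¬¬¬b ∧ (¬a ∧ ¬b ∨ ¬a)
= ¬¬¬b ∧ (¬a ∧ ¬b ∨ ¬a)   — double negation
= ¬¬¬b ∧ ¬a   — absorption
= ¬b ∧ ¬a   — double negation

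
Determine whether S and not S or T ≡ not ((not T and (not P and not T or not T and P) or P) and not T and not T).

Yes

E1: S and not S or T
    = T   (complement / identity)
E2: not ((not T and (not P and not T or not T and P) or P) and not T and not T)
    = not ((not T and not T or P) and not T and not T)   (distribution)
    = not (not T and not T)   (absorption)
    = T or T   (De Morgan)
    = T   (idempotence)
Both reduce to T, so they are equivalent.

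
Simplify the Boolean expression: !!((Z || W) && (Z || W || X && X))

Z || W

!!((Z || W) && (Z || W || X && X))
= !!((Z || W) && (Z || W || X))
= (Z || W) && (Z || W || X)
= Z || W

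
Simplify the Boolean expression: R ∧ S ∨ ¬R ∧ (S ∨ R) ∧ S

S

R ∧ S ∨ ¬R ∧ (S ∨ R) ∧ S
= R ∧ S ∨ ¬R ∧ S
= S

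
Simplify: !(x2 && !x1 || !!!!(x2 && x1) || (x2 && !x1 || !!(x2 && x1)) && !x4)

!(x2 && !x1 || !!!!(x2 && x1) || (x2 && !x1 || !!(x2 && x1)) && !x4)
= !(x2 && !x1 || !!(x2 && x1) || (x2 && !x1 || !!(x2 && x1)) && !x4)   (double negation)
= !(x2 && !x1 || !!(x2 && x1))   (absorption)
= !(x2 && !x1 || x2 && x1)   (double negation)
= !x2   (distribution)

!x2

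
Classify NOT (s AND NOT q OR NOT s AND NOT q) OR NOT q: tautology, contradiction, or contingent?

tautology

NOT (s AND NOT q OR NOT s AND NOT q) OR NOT q
= NOT NOT q OR NOT q   — distribution
= q OR NOT q   — double negation
= TRUE   — complement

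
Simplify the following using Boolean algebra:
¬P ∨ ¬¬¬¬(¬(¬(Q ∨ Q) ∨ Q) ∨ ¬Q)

¬P ∨ ¬¬¬¬(¬(¬(Q ∨ Q) ∨ Q) ∨ ¬Q)
= ¬P ∨ ¬¬(¬(¬(Q ∨ Q) ∨ Q) ∨ ¬Q)   — double negation
= ¬P ∨ ¬¬(¬(¬Q ∨ Q) ∨ ¬Q)   — idempotence
= ¬P ∨ ¬((¬Q ∨ Q) ∧ Q)   — De Morgan
= ¬P ∨ ¬Q   — complement / identity

¬P ∨ ¬Q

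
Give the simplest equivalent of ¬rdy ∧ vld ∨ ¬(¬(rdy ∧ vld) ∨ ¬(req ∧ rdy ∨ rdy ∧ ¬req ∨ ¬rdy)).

vld

¬rdy ∧ vld ∨ ¬(¬(rdy ∧ vld) ∨ ¬(req ∧ rdy ∨ rdy ∧ ¬req ∨ ¬rdy))
= ¬rdy ∧ vld ∨ ¬(¬(rdy ∧ vld) ∨ ¬(rdy ∨ ¬rdy))   [distribution]
= ¬rdy ∧ vld ∨ rdy ∧ vld ∧ (rdy ∨ ¬rdy)   [De Morgan]
= ¬rdy ∧ vld ∨ rdy ∧ vld   [complement / identity]
= vld   [distribution]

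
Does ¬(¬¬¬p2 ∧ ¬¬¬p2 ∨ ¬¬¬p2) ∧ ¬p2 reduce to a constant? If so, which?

¬(¬¬¬p2 ∧ ¬¬¬p2 ∨ ¬¬¬p2) ∧ ¬p2
= ¬(¬¬¬p2 ∨ ¬¬¬p2) ∧ ¬p2   [idempotence]
= ¬¬p2 ∧ ¬¬p2 ∧ ¬p2   [De Morgan]
= ¬¬p2 ∧ ¬p2   [idempotence]
= p2 ∧ ¬p2   [double negation]
= False   [complement]

yes, False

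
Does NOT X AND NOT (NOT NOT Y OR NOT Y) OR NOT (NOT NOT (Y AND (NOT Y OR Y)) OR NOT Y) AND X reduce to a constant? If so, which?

NOT X AND NOT (NOT NOT Y OR NOT Y) OR NOT (NOT NOT (Y AND (NOT Y OR Y)) OR NOT Y) AND X
= NOT X AND NOT (NOT NOT Y OR NOT Y) OR NOT (NOT NOT Y OR NOT Y) AND X
= NOT (NOT NOT Y OR NOT Y)
= NOT Y AND Y
= FALSE

yes, False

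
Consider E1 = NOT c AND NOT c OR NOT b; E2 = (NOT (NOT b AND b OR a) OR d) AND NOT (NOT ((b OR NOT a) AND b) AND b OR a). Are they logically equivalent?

E1: NOT c AND NOT c OR NOT b
    = NOT c OR NOT b   [idempotence]
E2: (NOT (NOT b AND b OR a) OR d) AND NOT (NOT ((b OR NOT a) AND b) AND b OR a)
    = (NOT (NOT b AND b OR a) OR d) AND NOT (NOT b AND b OR a)   [absorption]
    = NOT (NOT b AND b OR a)   [absorption]
    = NOT a   [complement / identity]
These differ: at a=1, b=0, c=0, d=0, E1 = 1 but E2 = 0.

No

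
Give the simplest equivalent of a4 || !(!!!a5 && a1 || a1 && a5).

a4 || !(!!!a5 && a1 || a1 && a5)
= a4 || !(!a5 && a1 || a1 && a5)   — double negation
= a4 || !a1   — distribution

a4 || !a1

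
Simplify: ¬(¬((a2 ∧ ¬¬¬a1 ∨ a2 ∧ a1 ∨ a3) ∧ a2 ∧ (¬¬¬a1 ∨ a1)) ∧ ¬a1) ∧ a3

¬(¬((a2 ∧ ¬¬¬a1 ∨ a2 ∧ a1 ∨ a3) ∧ a2 ∧ (¬¬¬a1 ∨ a1)) ∧ ¬a1) ∧ a3
= ¬(¬((a2 ∧ (¬¬¬a1 ∨ a1) ∨ a3) ∧ a2 ∧ (¬¬¬a1 ∨ a1)) ∧ ¬a1) ∧ a3
= ¬(¬(a2 ∧ (¬¬¬a1 ∨ a1)) ∧ ¬a1) ∧ a3
= ¬(¬(a2 ∧ (¬a1 ∨ a1)) ∧ ¬a1) ∧ a3
= (a2 ∧ (¬a1 ∨ a1) ∨ a1) ∧ a3
= (a2 ∨ a1) ∧ a3

(a2 ∨ a1) ∧ a3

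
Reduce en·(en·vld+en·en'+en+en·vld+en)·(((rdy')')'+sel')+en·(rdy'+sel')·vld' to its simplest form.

en·(en·vld+en·en'+en+en·vld+en)·(((rdy')')'+sel')+en·(rdy'+sel')·vld'
= en·(en·vld+en·en'+en+en·vld+en)·(rdy'+sel')+en·(rdy'+sel')·vld'   — double negation
= en·(en·vld+en+en·vld+en)·(rdy'+sel')+en·(rdy'+sel')·vld'   — complement / identity
= en·(en·vld+en)·(rdy'+sel')+en·(rdy'+sel')·vld'   — idempotence
= en·en·(rdy'+sel')+en·(rdy'+sel')·vld'   — absorption
= en·(rdy'+sel')+en·(rdy'+sel')·vld'   — idempotence
= en·(rdy'+sel')   — absorption

en·(rdy'+sel')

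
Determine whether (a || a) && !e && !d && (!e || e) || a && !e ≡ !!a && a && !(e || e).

Yes

E1: (a || a) && !e && !d && (!e || e) || a && !e
    = (a || a) && !e && !d || a && !e
    = a && !e && !d || a && !e
    = a && !e
E2: !!a && a && !(e || e)
    = a && a && !(e || e)
    = a && !(e || e)
    = a && !e
Both reduce to a && !e, so they are equivalent.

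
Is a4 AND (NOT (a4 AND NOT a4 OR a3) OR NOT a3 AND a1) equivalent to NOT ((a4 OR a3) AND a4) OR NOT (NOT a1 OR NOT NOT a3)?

E1: a4 AND (NOT (a4 AND NOT a4 OR a3) OR NOT a3 AND a1)
    = a4 AND (NOT a3 OR NOT a3 AND a1)   — complement / identity
    = a4 AND NOT a3   — absorption
E2: NOT ((a4 OR a3) AND a4) OR NOT (NOT a1 OR NOT NOT a3)
    = NOT ((a4 OR a3) AND a4) OR a1 AND NOT a3   — De Morgan
    = NOT a4 OR a1 AND NOT a3   — absorption
These differ: at a1=1, a3=0, a4=0, E1 = 0 but E2 = 1.

No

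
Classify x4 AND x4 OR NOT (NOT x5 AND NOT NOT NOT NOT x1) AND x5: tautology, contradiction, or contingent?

contingent

x4 AND x4 OR NOT (NOT x5 AND NOT NOT NOT NOT x1) AND x5
= x4 AND x4 OR NOT (NOT x5 AND NOT NOT x1) AND x5   — double negation
= x4 AND x4 OR (x5 OR NOT x1) AND x5   — De Morgan
= x4 OR (x5 OR NOT x1) AND x5   — idempotence
= x4 OR x5   — absorption
This depends on x4, x5, so it is not a constant.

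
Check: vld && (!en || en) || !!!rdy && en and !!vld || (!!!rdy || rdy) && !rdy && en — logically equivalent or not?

Yes

E1: vld && (!en || en) || !!!rdy && en
    = vld || !!!rdy && en
    = vld || !rdy && en
E2: !!vld || (!!!rdy || rdy) && !rdy && en
    = !!vld || (!rdy || rdy) && !rdy && en
    = !!vld || !rdy && en
    = vld || !rdy && en
Both reduce to vld || !rdy && en, so they are equivalent.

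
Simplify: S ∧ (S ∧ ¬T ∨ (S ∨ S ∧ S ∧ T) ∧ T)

S ∧ (S ∧ ¬T ∨ (S ∨ S ∧ S ∧ T) ∧ T)
= S ∧ (S ∧ ¬T ∨ (S ∨ S ∧ T) ∧ T)   — idempotence
= S ∧ (S ∧ ¬T ∨ S ∧ T)   — absorption
= S ∧ S   — distribution
= S   — idempotence

S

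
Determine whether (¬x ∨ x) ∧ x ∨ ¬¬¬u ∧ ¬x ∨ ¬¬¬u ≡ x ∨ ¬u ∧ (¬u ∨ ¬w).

E1: (¬x ∨ x) ∧ x ∨ ¬¬¬u ∧ ¬x ∨ ¬¬¬u
    = (¬x ∨ x) ∧ x ∨ ¬¬¬u   [absorption]
    = x ∨ ¬¬¬u   [complement / identity]
    = x ∨ ¬u   [double negation]
E2: x ∨ ¬u ∧ (¬u ∨ ¬w)
    = x ∨ ¬u   [absorption]
Both reduce to x ∨ ¬u, so they are equivalent.

Yes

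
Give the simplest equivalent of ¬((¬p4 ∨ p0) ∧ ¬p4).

p4

¬((¬p4 ∨ p0) ∧ ¬p4)
= ¬¬p4
= p4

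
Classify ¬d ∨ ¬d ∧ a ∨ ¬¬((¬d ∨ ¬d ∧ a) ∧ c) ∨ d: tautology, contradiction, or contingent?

¬d ∨ ¬d ∧ a ∨ ¬¬((¬d ∨ ¬d ∧ a) ∧ c) ∨ d
= ¬d ∨ ¬d ∧ a ∨ (¬d ∨ ¬d ∧ a) ∧ c ∨ d   [double negation]
= ¬d ∨ ¬d ∧ a ∨ d   [absorption]
= ¬d ∨ d   [absorption]
= True   [complement]

tautology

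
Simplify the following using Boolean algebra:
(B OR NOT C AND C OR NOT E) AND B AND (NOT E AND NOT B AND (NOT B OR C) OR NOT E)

(B OR NOT C AND C OR NOT E) AND B AND (NOT E AND NOT B AND (NOT B OR C) OR NOT E)
= (B OR NOT E) AND B AND (NOT E AND NOT B AND (NOT B OR C) OR NOT E)   — complement / identity
= (B OR NOT E) AND B AND (NOT E AND NOT B OR NOT E)   — absorption
= B AND (NOT E AND NOT B OR NOT E)   — absorption
= B AND NOT E   — absorption

B AND NOT E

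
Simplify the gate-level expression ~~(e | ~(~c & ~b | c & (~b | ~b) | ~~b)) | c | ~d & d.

e | c

~~(e | ~(~c & ~b | c & (~b | ~b) | ~~b)) | c | ~d & d
= ~~(e | ~(~c & ~b | c & ~b | ~~b)) | c | ~d & d   — idempotence
= ~~(e | ~(~c & ~b | c & ~b | ~~b)) | c   — complement / identity
= ~~(e | ~(~b | ~~b)) | c   — distribution
= ~~(e | b & ~b) | c   — De Morgan
= ~~e | c   — complement / identity
= e | c   — double negation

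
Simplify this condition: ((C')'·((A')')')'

((C')'·((A')')')'
= ((C')'·A')'   [double negation]
= C'+A   [De Morgan]

C'+A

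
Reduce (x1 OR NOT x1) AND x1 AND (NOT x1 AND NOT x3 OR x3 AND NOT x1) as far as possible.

(x1 OR NOT x1) AND x1 AND (NOT x1 AND NOT x3 OR x3 AND NOT x1)
= x1 AND (NOT x1 AND NOT x3 OR x3 AND NOT x1)   — complement / identity
= x1 AND NOT x1   — distribution
= FALSE   — complement

FALSE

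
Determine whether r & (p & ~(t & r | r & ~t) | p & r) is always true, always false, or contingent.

r & (p & ~(t & r | r & ~t) | p & r)
= r & (p & ~r | p & r)   — distribution
= r & p   — distribution
This depends on p, r, so it is not a constant.

contingent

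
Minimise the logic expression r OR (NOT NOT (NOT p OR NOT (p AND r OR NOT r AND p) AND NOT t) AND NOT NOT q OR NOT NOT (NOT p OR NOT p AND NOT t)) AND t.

r OR (NOT NOT (NOT p OR NOT (p AND r OR NOT r AND p) AND NOT t) AND NOT NOT q OR NOT NOT (NOT p OR NOT p AND NOT t)) AND t
= r OR (NOT NOT (NOT p OR NOT p AND NOT t) AND NOT NOT q OR NOT NOT (NOT p OR NOT p AND NOT t)) AND t   (distribution)
= r OR (NOT NOT (NOT p OR NOT p AND NOT t) AND q OR NOT NOT (NOT p OR NOT p AND NOT t)) AND t   (double negation)
= r OR NOT NOT (NOT p OR NOT p AND NOT t) AND t   (absorption)
= r OR NOT NOT NOT p AND t   (absorption)
= r OR NOT p AND t   (double negation)

r OR NOT p AND t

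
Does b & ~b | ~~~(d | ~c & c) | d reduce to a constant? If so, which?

b & ~b | ~~~(d | ~c & c) | d
= ~~~(d | ~c & c) | d
= ~(d | ~c & c) | d
= ~d | d
= 1

yes, True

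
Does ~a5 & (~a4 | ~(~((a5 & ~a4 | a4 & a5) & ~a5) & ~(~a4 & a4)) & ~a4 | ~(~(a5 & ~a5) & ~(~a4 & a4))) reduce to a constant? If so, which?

no

~a5 & (~a4 | ~(~((a5 & ~a4 | a4 & a5) & ~a5) & ~(~a4 & a4)) & ~a4 | ~(~(a5 & ~a5) & ~(~a4 & a4)))
= ~a5 & (~a4 | ~(~(a5 & ~a5) & ~(~a4 & a4)) & ~a4 | ~(~(a5 & ~a5) & ~(~a4 & a4)))   — distribution
= ~a5 & (~a4 | ~(~(a5 & ~a5) & ~(~a4 & a4)) & ~a4 | a5 & ~a5 | ~a4 & a4)   — De Morgan
= ~a5 & (~a4 | (a5 & ~a5 | ~a4 & a4) & ~a4 | a5 & ~a5 | ~a4 & a4)   — De Morgan
= ~a5 & (~a4 | a5 & ~a5 | ~a4 & a4)   — absorption
= ~a5 & (~a4 | ~a4 & a4)   — complement / identity
= ~a5 & ~a4   — complement / identity
This depends on a4, a5, so it is not a constant.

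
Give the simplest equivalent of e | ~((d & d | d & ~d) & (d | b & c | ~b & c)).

e | ~d

e | ~((d & d | d & ~d) & (d | b & c | ~b & c))
= e | ~(d & (d | b & c | ~b & c))   (distribution)
= e | ~(d & (d | c))   (distribution)
= e | ~d   (absorption)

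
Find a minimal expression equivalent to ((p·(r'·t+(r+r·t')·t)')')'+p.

p

((p·(r'·t+(r+r·t')·t)')')'+p
= ((p·(r'·t+r·t)')')'+p   — absorption
= p·(r'·t+r·t)'+p   — double negation
= p·t'+p   — distribution
= p   — absorption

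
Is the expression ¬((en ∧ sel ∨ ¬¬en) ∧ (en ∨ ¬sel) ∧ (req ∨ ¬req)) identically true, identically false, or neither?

¬((en ∧ sel ∨ ¬¬en) ∧ (en ∨ ¬sel) ∧ (req ∨ ¬req))
= ¬((en ∧ sel ∨ en) ∧ (en ∨ ¬sel) ∧ (req ∨ ¬req))   (double negation)
= ¬((en ∧ sel ∨ en) ∧ (en ∨ ¬sel))   (complement / identity)
= ¬(en ∧ (en ∨ ¬sel))   (absorption)
= ¬en   (absorption)
This depends on en, so it is not a constant.

neither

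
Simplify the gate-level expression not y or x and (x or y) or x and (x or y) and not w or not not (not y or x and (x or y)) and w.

not y or x and (x or y) or x and (x or y) and not w or not not (not y or x and (x or y)) and w
= not y or x and (x or y) or not not (not y or x and (x or y)) and w
= not y or x and (x or y) or (not y or x and (x or y)) and w
= not y or x and (x or y)
= not y or x

not y or x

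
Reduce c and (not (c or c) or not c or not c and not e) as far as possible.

False

c and (not (c or c) or not c or not c and not e)
= c and (not (c or c) or not c)   (absorption)
= c and (not c or not c)   (idempotence)
= c and not c   (idempotence)
= False   (complement)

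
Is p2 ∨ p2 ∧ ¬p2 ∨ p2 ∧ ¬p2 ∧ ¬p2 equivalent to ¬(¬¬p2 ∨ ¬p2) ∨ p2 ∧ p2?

Yes

E1: p2 ∨ p2 ∧ ¬p2 ∨ p2 ∧ ¬p2 ∧ ¬p2
    = p2 ∨ p2 ∧ ¬p2 ∨ p2 ∧ ¬p2   — idempotence
    = p2 ∨ p2 ∧ ¬p2   — complement / identity
    = p2   — complement / identity
E2: ¬(¬¬p2 ∨ ¬p2) ∨ p2 ∧ p2
    = ¬p2 ∧ p2 ∨ p2 ∧ p2   — De Morgan
    = p2   — distribution
Both reduce to p2, so they are equivalent.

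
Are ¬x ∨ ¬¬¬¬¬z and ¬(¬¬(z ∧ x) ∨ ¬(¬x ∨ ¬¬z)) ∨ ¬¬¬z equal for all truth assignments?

E1: ¬x ∨ ¬¬¬¬¬z
    = ¬x ∨ ¬¬¬z
    = ¬x ∨ ¬z
E2: ¬(¬¬(z ∧ x) ∨ ¬(¬x ∨ ¬¬z)) ∨ ¬¬¬z
    = ¬(z ∧ x ∨ ¬(¬x ∨ ¬¬z)) ∨ ¬¬¬z
    = ¬(z ∧ x ∨ ¬(¬x ∨ ¬¬z)) ∨ ¬z
    = ¬(z ∧ x ∨ x ∧ ¬z) ∨ ¬z
    = ¬x ∨ ¬z
Both reduce to ¬x ∨ ¬z, so they are equivalent.

Yes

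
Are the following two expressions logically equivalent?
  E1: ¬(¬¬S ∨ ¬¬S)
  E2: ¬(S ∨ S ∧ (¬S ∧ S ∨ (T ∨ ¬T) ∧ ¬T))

Yes

E1: ¬(¬¬S ∨ ¬¬S)
    = ¬¬¬S
    = ¬S
E2: ¬(S ∨ S ∧ (¬S ∧ S ∨ (T ∨ ¬T) ∧ ¬T))
    = ¬(S ∨ S ∧ (¬S ∧ S ∨ ¬T))
    = ¬(S ∨ S ∧ ¬T)
    = ¬S
Both reduce to ¬S, so they are equivalent.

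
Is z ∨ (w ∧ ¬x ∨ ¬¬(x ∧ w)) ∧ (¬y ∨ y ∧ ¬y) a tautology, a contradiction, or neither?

neither

z ∨ (w ∧ ¬x ∨ ¬¬(x ∧ w)) ∧ (¬y ∨ y ∧ ¬y)
= z ∨ (w ∧ ¬x ∨ x ∧ w) ∧ (¬y ∨ y ∧ ¬y)   — double negation
= z ∨ w ∧ (¬y ∨ y ∧ ¬y)   — distribution
= z ∨ w ∧ ¬y   — complement / identity
This depends on w, y, z, so it is not a constant.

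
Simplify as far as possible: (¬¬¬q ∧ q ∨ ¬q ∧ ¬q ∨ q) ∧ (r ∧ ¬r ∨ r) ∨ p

r ∨ p

(¬¬¬q ∧ q ∨ ¬q ∧ ¬q ∨ q) ∧ (r ∧ ¬r ∨ r) ∨ p
= (¬¬¬q ∧ q ∨ ¬q ∧ ¬q ∨ q) ∧ r ∨ p   — complement / identity
= (¬q ∧ q ∨ ¬q ∧ ¬q ∨ q) ∧ r ∨ p   — double negation
= (¬q ∨ q) ∧ r ∨ p   — distribution
= r ∨ p   — complement / identity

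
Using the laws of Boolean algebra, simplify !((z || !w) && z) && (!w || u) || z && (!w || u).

!((z || !w) && z) && (!w || u) || z && (!w || u)
= !z && (!w || u) || z && (!w || u)   [absorption]
= !w || u   [distribution]

!w || u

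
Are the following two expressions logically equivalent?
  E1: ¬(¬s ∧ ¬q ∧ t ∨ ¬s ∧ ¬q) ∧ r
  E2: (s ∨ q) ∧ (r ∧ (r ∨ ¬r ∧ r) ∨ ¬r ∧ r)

Yes

E1: ¬(¬s ∧ ¬q ∧ t ∨ ¬s ∧ ¬q) ∧ r
    = ¬(¬s ∧ ¬q) ∧ r
    = (s ∨ q) ∧ r
E2: (s ∨ q) ∧ (r ∧ (r ∨ ¬r ∧ r) ∨ ¬r ∧ r)
    = (s ∨ q) ∧ (r ∧ r ∨ ¬r ∧ r)
    = (s ∨ q) ∧ r
Both reduce to (s ∨ q) ∧ r, so they are equivalent.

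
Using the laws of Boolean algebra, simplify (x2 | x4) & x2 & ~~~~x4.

(x2 | x4) & x2 & ~~~~x4
= (x2 | x4) & x2 & ~~x4   — double negation
= (x2 | x4) & x2 & x4   — double negation
= x2 & x4   — absorption

x2 & x4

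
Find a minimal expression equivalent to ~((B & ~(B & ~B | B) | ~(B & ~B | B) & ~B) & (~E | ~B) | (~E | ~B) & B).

E & B

~((B & ~(B & ~B | B) | ~(B & ~B | B) & ~B) & (~E | ~B) | (~E | ~B) & B)
= ~(~(B & ~B | B) & (~E | ~B) | (~E | ~B) & B)
= ~(~B & (~E | ~B) | (~E | ~B) & B)
= ~(~E | ~B)
= E & B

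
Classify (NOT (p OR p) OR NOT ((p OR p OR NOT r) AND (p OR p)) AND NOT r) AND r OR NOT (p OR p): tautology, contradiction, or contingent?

contingent

(NOT (p OR p) OR NOT ((p OR p OR NOT r) AND (p OR p)) AND NOT r) AND r OR NOT (p OR p)
= (NOT (p OR p) OR NOT (p OR p) AND NOT r) AND r OR NOT (p OR p)
= NOT (p OR p) AND r OR NOT (p OR p)
= NOT (p OR p)
= NOT p
This depends on p, so it is not a constant.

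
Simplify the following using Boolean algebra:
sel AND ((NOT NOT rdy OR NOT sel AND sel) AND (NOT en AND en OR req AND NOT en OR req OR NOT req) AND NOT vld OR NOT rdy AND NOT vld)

sel AND NOT vld

sel AND ((NOT NOT rdy OR NOT sel AND sel) AND (NOT en AND en OR req AND NOT en OR req OR NOT req) AND NOT vld OR NOT rdy AND NOT vld)
= sel AND ((rdy OR NOT sel AND sel) AND (NOT en AND en OR req AND NOT en OR req OR NOT req) AND NOT vld OR NOT rdy AND NOT vld)   [double negation]
= sel AND ((rdy OR NOT sel AND sel) AND (req AND NOT en OR req OR NOT req) AND NOT vld OR NOT rdy AND NOT vld)   [complement / identity]
= sel AND ((rdy OR NOT sel AND sel) AND (req OR NOT req) AND NOT vld OR NOT rdy AND NOT vld)   [absorption]
= sel AND (rdy AND (req OR NOT req) AND NOT vld OR NOT rdy AND NOT vld)   [complement / identity]
= sel AND (rdy AND NOT vld OR NOT rdy AND NOT vld)   [complement / identity]
= sel AND NOT vld   [distribution]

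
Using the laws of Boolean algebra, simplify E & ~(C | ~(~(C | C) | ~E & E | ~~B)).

E & ~(C | ~(~(C | C) | ~E & E | ~~B))
= E & ~(C | ~(~(C | C) | ~~B))   — complement / identity
= E & ~(C | ~(~C | ~~B))   — idempotence
= E & ~(C | C & ~B)   — De Morgan
= E & ~C   — absorption

E & ~C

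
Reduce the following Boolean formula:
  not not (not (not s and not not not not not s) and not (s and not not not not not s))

not not (not (not s and not not not not not s) and not (s and not not not not not s))
= not (not s and not not not not not s or s and not not not not not s)   (De Morgan)
= not not not not not not s   (distribution)
= not not not not s   (double negation)
= not not s   (double negation)
= s   (double negation)

s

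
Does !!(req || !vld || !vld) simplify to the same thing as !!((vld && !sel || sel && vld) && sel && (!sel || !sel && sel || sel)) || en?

No

E1: !!(req || !vld || !vld)
    = req || !vld || !vld   — double negation
    = req || !vld   — idempotence
E2: !!((vld && !sel || sel && vld) && sel && (!sel || !sel && sel || sel)) || en
    = !!(vld && sel && (!sel || !sel && sel || sel)) || en   — distribution
    = !!(vld && sel && (!sel || sel)) || en   — complement / identity
    = !!(vld && sel) || en   — complement / identity
    = vld && sel || en   — double negation
These differ: at en=0, req=1, sel=0, vld=0, E1 = 1 but E2 = 0.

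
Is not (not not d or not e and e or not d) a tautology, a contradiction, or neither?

contradiction

not (not not d or not e and e or not d)
= not (not not d or not d)
= not d and d
= False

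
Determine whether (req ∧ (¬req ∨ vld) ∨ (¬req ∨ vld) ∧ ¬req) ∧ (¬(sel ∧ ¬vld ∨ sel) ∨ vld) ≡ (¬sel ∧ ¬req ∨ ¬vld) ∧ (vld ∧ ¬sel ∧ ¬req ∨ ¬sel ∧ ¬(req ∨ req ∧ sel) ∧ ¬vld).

E1: (req ∧ (¬req ∨ vld) ∨ (¬req ∨ vld) ∧ ¬req) ∧ (¬(sel ∧ ¬vld ∨ sel) ∨ vld)
    = (¬req ∨ vld) ∧ (¬(sel ∧ ¬vld ∨ sel) ∨ vld)
    = (¬req ∨ vld) ∧ (¬sel ∨ vld)
    = ¬req ∧ ¬sel ∨ vld
E2: (¬sel ∧ ¬req ∨ ¬vld) ∧ (vld ∧ ¬sel ∧ ¬req ∨ ¬sel ∧ ¬(req ∨ req ∧ sel) ∧ ¬vld)
    = (¬sel ∧ ¬req ∨ ¬vld) ∧ (vld ∧ ¬sel ∧ ¬req ∨ ¬sel ∧ ¬req ∧ ¬vld)
    = (¬sel ∧ ¬req ∨ ¬vld) ∧ ¬sel ∧ ¬req
    = ¬sel ∧ ¬req
These differ: at req=0, sel=1, vld=1, E1 = 1 but E2 = 0.

No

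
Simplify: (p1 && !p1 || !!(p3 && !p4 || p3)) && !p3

false

(p1 && !p1 || !!(p3 && !p4 || p3)) && !p3
= !!(p3 && !p4 || p3) && !p3   — complement / identity
= !!p3 && !p3   — absorption
= p3 && !p3   — double negation
= false   — complement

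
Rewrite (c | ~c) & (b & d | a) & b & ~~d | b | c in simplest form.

(c | ~c) & (b & d | a) & b & ~~d | b | c
= (c | ~c) & (b & d | a) & b & d | b | c
= (b & d | a) & b & d | b | c
= b & d | b | c
= b | c

b | c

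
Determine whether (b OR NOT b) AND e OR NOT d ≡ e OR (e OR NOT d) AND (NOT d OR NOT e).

E1: (b OR NOT b) AND e OR NOT d
    = e OR NOT d   — complement / identity
E2: e OR (e OR NOT d) AND (NOT d OR NOT e)
    = e OR NOT d OR e AND NOT e   — distribution
    = e OR NOT d   — complement / identity
Both reduce to e OR NOT d, so they are equivalent.

Yes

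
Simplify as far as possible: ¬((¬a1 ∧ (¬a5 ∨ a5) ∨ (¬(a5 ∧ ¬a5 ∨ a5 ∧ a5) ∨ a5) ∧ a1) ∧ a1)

¬a1

¬((¬a1 ∧ (¬a5 ∨ a5) ∨ (¬(a5 ∧ ¬a5 ∨ a5 ∧ a5) ∨ a5) ∧ a1) ∧ a1)
= ¬((¬a1 ∧ (¬a5 ∨ a5) ∨ (¬(a5 ∧ (¬a5 ∨ a5)) ∨ a5) ∧ a1) ∧ a1)
= ¬((¬a1 ∧ (¬a5 ∨ a5) ∨ (¬a5 ∨ a5) ∧ a1) ∧ a1)
= ¬((¬a5 ∨ a5) ∧ a1)
= ¬a1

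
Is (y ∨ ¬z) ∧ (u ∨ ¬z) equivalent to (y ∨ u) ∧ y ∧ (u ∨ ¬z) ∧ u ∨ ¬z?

Yes

E1: (y ∨ ¬z) ∧ (u ∨ ¬z)
    = y ∧ u ∨ ¬z
E2: (y ∨ u) ∧ y ∧ (u ∨ ¬z) ∧ u ∨ ¬z
    = (y ∨ u) ∧ y ∧ u ∨ ¬z
    = y ∧ u ∨ ¬z
Both reduce to y ∧ u ∨ ¬z, so they are equivalent.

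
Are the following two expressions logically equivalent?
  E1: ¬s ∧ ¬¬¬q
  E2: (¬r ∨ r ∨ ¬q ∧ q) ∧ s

E1: ¬s ∧ ¬¬¬q
    = ¬s ∧ ¬q   (double negation)
E2: (¬r ∨ r ∨ ¬q ∧ q) ∧ s
    = (¬r ∨ r) ∧ s   (complement / identity)
    = s   (complement / identity)
These differ: at q=0, r=0, s=0, E1 = 1 but E2 = 0.

No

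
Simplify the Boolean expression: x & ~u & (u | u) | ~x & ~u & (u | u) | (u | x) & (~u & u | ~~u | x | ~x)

x & ~u & (u | u) | ~x & ~u & (u | u) | (u | x) & (~u & u | ~~u | x | ~x)
= x & ~u & (u | u) | ~x & ~u & (u | u) | (u | x) & (~~u | x | ~x)
= ~u & (u | u) | (u | x) & (~~u | x | ~x)
= ~u & (u | u) | (u | x) & (u | x | ~x)
= ~u & u | (u | x) & (u | x | ~x)
= (u | x) & (u | x | ~x)
= u | x

u | x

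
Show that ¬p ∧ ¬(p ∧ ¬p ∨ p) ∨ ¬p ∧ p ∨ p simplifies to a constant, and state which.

True

¬p ∧ ¬(p ∧ ¬p ∨ p) ∨ ¬p ∧ p ∨ p
= ¬p ∧ ¬p ∨ ¬p ∧ p ∨ p   (complement / identity)
= ¬p ∨ p   (distribution)
= True   (complement)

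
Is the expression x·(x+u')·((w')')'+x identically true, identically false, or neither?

x·(x+u')·((w')')'+x
= x·((w')')'+x   [absorption]
= x·w'+x   [double negation]
= x   [absorption]
This depends on x, so it is not a constant.

neither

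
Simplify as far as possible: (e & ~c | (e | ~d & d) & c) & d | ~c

(e & ~c | (e | ~d & d) & c) & d | ~c
= (e & ~c | e & c) & d | ~c   — complement / identity
= (~c | c) & e & d | ~c   — distribution
= e & d | ~c   — complement / identity

e & d | ~c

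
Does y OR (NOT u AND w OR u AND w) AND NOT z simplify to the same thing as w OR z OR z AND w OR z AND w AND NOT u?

E1: y OR (NOT u AND w OR u AND w) AND NOT z
    = y OR w AND NOT z   (distribution)
E2: w OR z OR z AND w OR z AND w AND NOT u
    = w OR z OR z AND w   (absorption)
    = w OR z   (absorption)
These differ: at u=0, w=0, y=0, z=1, E1 = 0 but E2 = 1.

No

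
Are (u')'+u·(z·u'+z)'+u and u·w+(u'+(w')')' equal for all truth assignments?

Yes

E1: (u')'+u·(z·u'+z)'+u
    = (u')'+u·z'+u   [absorption]
    = u+u·z'+u   [double negation]
    = u+u   [absorption]
    = u   [idempotence]
E2: u·w+(u'+(w')')'
    = u·w+u·w'   [De Morgan]
    = u   [distribution]
Both reduce to u, so they are equivalent.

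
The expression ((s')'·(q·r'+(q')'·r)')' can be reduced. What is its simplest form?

((s')'·(q·r'+(q')'·r)')'
= ((s')'·(q·r'+q·r)')'   — double negation
= s'+q·r'+q·r   — De Morgan
= s'+q   — distribution

s'+q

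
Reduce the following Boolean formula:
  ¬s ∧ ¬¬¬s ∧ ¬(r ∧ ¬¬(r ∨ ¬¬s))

¬s ∧ ¬¬¬s ∧ ¬(r ∧ ¬¬(r ∨ ¬¬s))
= ¬s ∧ ¬¬¬s ∧ ¬(r ∧ ¬¬(r ∨ s))   (double negation)
= ¬s ∧ ¬s ∧ ¬(r ∧ ¬¬(r ∨ s))   (double negation)
= ¬s ∧ ¬s ∧ ¬(r ∧ (r ∨ s))   (double negation)
= ¬s ∧ ¬s ∧ ¬r   (absorption)
= ¬s ∧ ¬r   (idempotence)

¬s ∧ ¬r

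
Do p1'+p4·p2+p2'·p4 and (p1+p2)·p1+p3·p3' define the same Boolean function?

No

E1: p1'+p4·p2+p2'·p4
    = p1'+p4
E2: (p1+p2)·p1+p3·p3'
    = (p1+p2)·p1
    = p1
These differ: at p1=0, p2=0, p3=0, p4=1, E1 = 1 but E2 = 0.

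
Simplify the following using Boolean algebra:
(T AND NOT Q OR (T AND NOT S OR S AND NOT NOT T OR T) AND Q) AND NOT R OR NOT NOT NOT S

T AND NOT R OR NOT S

(T AND NOT Q OR (T AND NOT S OR S AND NOT NOT T OR T) AND Q) AND NOT R OR NOT NOT NOT S
= (T AND NOT Q OR (T AND NOT S OR S AND NOT NOT T OR T) AND Q) AND NOT R OR NOT S
= (T AND NOT Q OR (T AND NOT S OR S AND T OR T) AND Q) AND NOT R OR NOT S
= (T AND NOT Q OR (T OR T) AND Q) AND NOT R OR NOT S
= (T AND NOT Q OR T AND Q) AND NOT R OR NOT S
= T AND NOT R OR NOT S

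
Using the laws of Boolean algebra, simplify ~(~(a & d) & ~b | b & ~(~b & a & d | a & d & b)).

a & d

~(~(a & d) & ~b | b & ~(~b & a & d | a & d & b))
= ~(~(a & d) & ~b | b & ~(a & d))   [distribution]
= ~~(a & d)   [distribution]
= a & d   [double negation]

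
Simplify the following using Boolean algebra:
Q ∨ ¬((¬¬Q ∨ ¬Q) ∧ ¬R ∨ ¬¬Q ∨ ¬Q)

Q ∨ ¬((¬¬Q ∨ ¬Q) ∧ ¬R ∨ ¬¬Q ∨ ¬Q)
= Q ∨ ¬(¬¬Q ∨ ¬Q)
= Q ∨ ¬Q ∧ Q
= Q

Q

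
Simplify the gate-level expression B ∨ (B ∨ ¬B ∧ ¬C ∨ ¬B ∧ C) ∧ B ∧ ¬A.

B

B ∨ (B ∨ ¬B ∧ ¬C ∨ ¬B ∧ C) ∧ B ∧ ¬A
= B ∨ (B ∨ ¬B) ∧ B ∧ ¬A
= B ∨ B ∧ ¬A
= B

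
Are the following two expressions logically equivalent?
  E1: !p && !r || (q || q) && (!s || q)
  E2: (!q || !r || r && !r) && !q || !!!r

No

E1: !p && !r || (q || q) && (!s || q)
    = !p && !r || q || q && !s   (distribution)
    = !p && !r || q   (absorption)
E2: (!q || !r || r && !r) && !q || !!!r
    = (!q || !r || r && !r) && !q || !r   (double negation)
    = (!q || !r) && !q || !r   (complement / identity)
    = !q || !r   (absorption)
These differ: at p=0, q=0, r=1, s=0, E1 = 0 but E2 = 1.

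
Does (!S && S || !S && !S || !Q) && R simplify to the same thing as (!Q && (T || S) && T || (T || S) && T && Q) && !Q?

No

E1: (!S && S || !S && !S || !Q) && R
    = (!S || !Q) && R
E2: (!Q && (T || S) && T || (T || S) && T && Q) && !Q
    = (T || S) && T && !Q
    = T && !Q
These differ: at Q=0, R=0, S=0, T=1, E1 = 0 but E2 = 1.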